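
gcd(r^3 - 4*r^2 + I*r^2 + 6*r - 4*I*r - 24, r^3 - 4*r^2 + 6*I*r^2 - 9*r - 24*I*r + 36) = r^2 + r*(-4 + 3*I) - 12*I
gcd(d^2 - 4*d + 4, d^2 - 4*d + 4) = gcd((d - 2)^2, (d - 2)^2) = d^2 - 4*d + 4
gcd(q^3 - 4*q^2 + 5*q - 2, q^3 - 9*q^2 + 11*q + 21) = 1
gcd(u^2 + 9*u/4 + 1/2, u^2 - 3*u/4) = 1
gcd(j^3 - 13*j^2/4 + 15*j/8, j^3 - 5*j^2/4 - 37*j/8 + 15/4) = j^2 - 13*j/4 + 15/8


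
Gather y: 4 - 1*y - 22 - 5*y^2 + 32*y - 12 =-5*y^2 + 31*y - 30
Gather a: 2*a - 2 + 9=2*a + 7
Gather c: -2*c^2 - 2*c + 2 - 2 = -2*c^2 - 2*c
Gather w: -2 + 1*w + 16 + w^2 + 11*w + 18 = w^2 + 12*w + 32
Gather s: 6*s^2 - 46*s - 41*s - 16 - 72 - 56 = 6*s^2 - 87*s - 144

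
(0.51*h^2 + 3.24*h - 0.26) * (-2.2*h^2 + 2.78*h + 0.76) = -1.122*h^4 - 5.7102*h^3 + 9.9668*h^2 + 1.7396*h - 0.1976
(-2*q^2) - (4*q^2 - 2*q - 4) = -6*q^2 + 2*q + 4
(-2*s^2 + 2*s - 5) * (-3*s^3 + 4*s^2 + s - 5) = 6*s^5 - 14*s^4 + 21*s^3 - 8*s^2 - 15*s + 25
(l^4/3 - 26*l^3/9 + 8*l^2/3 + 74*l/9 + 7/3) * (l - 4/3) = l^5/3 - 10*l^4/3 + 176*l^3/27 + 14*l^2/3 - 233*l/27 - 28/9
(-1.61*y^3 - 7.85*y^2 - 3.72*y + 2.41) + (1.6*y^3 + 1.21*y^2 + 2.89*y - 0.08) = -0.01*y^3 - 6.64*y^2 - 0.83*y + 2.33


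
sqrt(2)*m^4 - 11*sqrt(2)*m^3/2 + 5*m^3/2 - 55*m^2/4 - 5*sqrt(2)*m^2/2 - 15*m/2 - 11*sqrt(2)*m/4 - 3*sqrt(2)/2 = (m - 6)*(m + 1/2)*(m + sqrt(2))*(sqrt(2)*m + 1/2)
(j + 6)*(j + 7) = j^2 + 13*j + 42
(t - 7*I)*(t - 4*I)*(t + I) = t^3 - 10*I*t^2 - 17*t - 28*I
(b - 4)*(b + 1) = b^2 - 3*b - 4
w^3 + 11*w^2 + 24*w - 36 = (w - 1)*(w + 6)^2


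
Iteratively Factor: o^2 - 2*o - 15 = (o + 3)*(o - 5)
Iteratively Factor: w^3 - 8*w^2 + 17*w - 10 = (w - 5)*(w^2 - 3*w + 2) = (w - 5)*(w - 2)*(w - 1)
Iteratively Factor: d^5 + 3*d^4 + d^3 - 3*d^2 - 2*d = (d - 1)*(d^4 + 4*d^3 + 5*d^2 + 2*d) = (d - 1)*(d + 1)*(d^3 + 3*d^2 + 2*d) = (d - 1)*(d + 1)^2*(d^2 + 2*d) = d*(d - 1)*(d + 1)^2*(d + 2)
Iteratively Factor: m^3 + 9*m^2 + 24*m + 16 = (m + 4)*(m^2 + 5*m + 4) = (m + 1)*(m + 4)*(m + 4)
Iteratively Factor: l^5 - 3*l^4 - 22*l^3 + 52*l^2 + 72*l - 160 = (l - 2)*(l^4 - l^3 - 24*l^2 + 4*l + 80) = (l - 2)*(l + 2)*(l^3 - 3*l^2 - 18*l + 40) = (l - 5)*(l - 2)*(l + 2)*(l^2 + 2*l - 8) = (l - 5)*(l - 2)^2*(l + 2)*(l + 4)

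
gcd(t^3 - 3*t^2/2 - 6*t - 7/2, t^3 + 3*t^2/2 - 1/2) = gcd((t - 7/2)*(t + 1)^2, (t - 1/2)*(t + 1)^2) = t^2 + 2*t + 1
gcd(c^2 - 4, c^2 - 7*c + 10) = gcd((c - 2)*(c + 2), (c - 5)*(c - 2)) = c - 2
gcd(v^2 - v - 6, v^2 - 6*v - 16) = v + 2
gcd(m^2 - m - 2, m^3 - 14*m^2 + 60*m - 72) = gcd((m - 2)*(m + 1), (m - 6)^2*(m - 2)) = m - 2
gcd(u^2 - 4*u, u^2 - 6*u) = u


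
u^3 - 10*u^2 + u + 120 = (u - 8)*(u - 5)*(u + 3)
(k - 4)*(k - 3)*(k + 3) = k^3 - 4*k^2 - 9*k + 36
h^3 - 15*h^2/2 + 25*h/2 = h*(h - 5)*(h - 5/2)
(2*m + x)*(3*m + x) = 6*m^2 + 5*m*x + x^2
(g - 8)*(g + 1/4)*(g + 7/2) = g^3 - 17*g^2/4 - 233*g/8 - 7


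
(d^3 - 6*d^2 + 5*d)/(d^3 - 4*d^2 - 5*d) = (d - 1)/(d + 1)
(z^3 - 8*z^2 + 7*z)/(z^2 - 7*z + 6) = z*(z - 7)/(z - 6)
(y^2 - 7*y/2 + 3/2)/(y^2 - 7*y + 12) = (y - 1/2)/(y - 4)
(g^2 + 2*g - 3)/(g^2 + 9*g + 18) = (g - 1)/(g + 6)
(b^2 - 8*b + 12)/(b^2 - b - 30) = (b - 2)/(b + 5)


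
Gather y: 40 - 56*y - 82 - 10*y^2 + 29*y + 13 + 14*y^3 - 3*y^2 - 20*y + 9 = 14*y^3 - 13*y^2 - 47*y - 20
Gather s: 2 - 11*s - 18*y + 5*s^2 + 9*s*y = 5*s^2 + s*(9*y - 11) - 18*y + 2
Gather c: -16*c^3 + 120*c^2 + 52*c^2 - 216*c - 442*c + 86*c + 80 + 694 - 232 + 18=-16*c^3 + 172*c^2 - 572*c + 560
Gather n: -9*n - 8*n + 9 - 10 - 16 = -17*n - 17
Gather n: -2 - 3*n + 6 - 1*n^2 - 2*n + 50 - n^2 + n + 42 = -2*n^2 - 4*n + 96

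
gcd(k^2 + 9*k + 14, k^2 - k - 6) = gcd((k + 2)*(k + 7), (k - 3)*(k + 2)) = k + 2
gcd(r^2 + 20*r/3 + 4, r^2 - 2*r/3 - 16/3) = 1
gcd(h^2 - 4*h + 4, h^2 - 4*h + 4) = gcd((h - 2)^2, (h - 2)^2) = h^2 - 4*h + 4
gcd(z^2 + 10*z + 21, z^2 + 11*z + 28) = z + 7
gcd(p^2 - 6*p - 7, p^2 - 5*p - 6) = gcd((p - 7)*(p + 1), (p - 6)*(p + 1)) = p + 1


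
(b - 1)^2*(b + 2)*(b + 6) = b^4 + 6*b^3 - 3*b^2 - 16*b + 12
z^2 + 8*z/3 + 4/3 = (z + 2/3)*(z + 2)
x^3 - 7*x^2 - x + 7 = (x - 7)*(x - 1)*(x + 1)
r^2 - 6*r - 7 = (r - 7)*(r + 1)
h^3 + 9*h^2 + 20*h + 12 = (h + 1)*(h + 2)*(h + 6)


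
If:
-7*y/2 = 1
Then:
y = -2/7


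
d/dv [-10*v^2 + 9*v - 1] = 9 - 20*v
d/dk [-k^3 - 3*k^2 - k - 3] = -3*k^2 - 6*k - 1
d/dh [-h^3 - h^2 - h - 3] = -3*h^2 - 2*h - 1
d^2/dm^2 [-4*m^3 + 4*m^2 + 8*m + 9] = 8 - 24*m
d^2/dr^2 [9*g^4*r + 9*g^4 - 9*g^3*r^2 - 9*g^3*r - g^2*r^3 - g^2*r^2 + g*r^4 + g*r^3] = 2*g*(-9*g^2 - 3*g*r - g + 6*r^2 + 3*r)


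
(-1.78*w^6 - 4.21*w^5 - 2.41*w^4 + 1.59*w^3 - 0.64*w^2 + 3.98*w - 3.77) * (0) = 0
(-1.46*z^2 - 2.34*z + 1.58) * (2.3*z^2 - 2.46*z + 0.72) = -3.358*z^4 - 1.7904*z^3 + 8.3392*z^2 - 5.5716*z + 1.1376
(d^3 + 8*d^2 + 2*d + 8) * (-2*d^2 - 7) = -2*d^5 - 16*d^4 - 11*d^3 - 72*d^2 - 14*d - 56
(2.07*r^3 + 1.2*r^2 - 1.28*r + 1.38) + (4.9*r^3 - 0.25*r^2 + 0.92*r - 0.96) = 6.97*r^3 + 0.95*r^2 - 0.36*r + 0.42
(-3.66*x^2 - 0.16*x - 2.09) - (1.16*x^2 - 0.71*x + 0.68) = -4.82*x^2 + 0.55*x - 2.77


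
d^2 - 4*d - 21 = (d - 7)*(d + 3)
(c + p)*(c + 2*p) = c^2 + 3*c*p + 2*p^2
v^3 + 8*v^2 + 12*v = v*(v + 2)*(v + 6)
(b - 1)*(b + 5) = b^2 + 4*b - 5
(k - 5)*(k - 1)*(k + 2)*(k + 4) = k^4 - 23*k^2 - 18*k + 40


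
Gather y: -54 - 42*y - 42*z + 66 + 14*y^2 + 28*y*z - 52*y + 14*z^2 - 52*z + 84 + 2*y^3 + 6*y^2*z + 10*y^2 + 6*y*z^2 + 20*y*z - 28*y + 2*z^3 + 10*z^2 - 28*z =2*y^3 + y^2*(6*z + 24) + y*(6*z^2 + 48*z - 122) + 2*z^3 + 24*z^2 - 122*z + 96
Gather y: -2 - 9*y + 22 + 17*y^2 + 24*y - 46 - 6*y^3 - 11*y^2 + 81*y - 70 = -6*y^3 + 6*y^2 + 96*y - 96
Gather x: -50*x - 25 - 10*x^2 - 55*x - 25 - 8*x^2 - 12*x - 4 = -18*x^2 - 117*x - 54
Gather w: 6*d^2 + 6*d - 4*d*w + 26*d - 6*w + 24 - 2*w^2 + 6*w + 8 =6*d^2 - 4*d*w + 32*d - 2*w^2 + 32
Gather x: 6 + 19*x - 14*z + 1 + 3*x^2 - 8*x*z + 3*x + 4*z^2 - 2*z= 3*x^2 + x*(22 - 8*z) + 4*z^2 - 16*z + 7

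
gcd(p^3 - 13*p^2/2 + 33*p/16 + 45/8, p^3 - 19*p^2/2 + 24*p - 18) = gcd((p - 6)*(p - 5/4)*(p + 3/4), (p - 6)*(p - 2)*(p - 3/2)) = p - 6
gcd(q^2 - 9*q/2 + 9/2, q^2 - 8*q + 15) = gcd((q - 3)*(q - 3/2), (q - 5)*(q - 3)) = q - 3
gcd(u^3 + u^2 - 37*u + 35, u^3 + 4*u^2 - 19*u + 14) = u^2 + 6*u - 7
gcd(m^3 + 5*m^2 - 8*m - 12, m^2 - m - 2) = m^2 - m - 2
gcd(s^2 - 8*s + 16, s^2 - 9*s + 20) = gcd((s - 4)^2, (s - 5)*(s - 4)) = s - 4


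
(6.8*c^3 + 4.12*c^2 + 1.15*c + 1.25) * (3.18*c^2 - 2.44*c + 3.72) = 21.624*c^5 - 3.4904*c^4 + 18.9002*c^3 + 16.4954*c^2 + 1.228*c + 4.65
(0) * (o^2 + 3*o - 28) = 0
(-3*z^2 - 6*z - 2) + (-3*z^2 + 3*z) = -6*z^2 - 3*z - 2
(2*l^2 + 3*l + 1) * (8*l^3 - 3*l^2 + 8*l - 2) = 16*l^5 + 18*l^4 + 15*l^3 + 17*l^2 + 2*l - 2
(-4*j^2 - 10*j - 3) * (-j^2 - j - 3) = 4*j^4 + 14*j^3 + 25*j^2 + 33*j + 9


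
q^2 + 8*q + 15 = (q + 3)*(q + 5)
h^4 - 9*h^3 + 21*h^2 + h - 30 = (h - 5)*(h - 3)*(h - 2)*(h + 1)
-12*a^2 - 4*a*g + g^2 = (-6*a + g)*(2*a + g)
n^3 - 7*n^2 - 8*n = n*(n - 8)*(n + 1)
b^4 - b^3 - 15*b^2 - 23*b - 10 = (b - 5)*(b + 1)^2*(b + 2)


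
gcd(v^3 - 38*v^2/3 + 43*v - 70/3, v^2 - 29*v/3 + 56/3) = v - 7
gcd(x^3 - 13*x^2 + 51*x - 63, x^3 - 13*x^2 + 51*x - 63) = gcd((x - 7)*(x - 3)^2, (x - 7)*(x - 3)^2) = x^3 - 13*x^2 + 51*x - 63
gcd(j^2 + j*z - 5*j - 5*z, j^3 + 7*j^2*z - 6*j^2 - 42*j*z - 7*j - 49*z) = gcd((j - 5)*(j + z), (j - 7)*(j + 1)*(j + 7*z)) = 1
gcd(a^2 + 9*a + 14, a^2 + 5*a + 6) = a + 2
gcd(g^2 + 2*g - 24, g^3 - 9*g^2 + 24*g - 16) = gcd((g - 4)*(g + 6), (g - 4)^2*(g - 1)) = g - 4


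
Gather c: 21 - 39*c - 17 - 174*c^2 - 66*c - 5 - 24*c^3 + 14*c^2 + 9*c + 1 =-24*c^3 - 160*c^2 - 96*c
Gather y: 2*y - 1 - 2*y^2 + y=-2*y^2 + 3*y - 1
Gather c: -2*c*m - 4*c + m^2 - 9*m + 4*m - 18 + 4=c*(-2*m - 4) + m^2 - 5*m - 14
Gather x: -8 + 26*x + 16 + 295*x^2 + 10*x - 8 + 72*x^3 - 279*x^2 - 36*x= 72*x^3 + 16*x^2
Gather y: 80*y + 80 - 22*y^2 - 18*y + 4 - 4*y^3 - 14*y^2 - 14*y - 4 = -4*y^3 - 36*y^2 + 48*y + 80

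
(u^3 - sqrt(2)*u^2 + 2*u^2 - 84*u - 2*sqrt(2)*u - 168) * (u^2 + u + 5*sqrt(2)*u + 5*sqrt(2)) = u^5 + 3*u^4 + 4*sqrt(2)*u^4 - 92*u^3 + 12*sqrt(2)*u^3 - 412*sqrt(2)*u^2 - 282*u^2 - 1260*sqrt(2)*u - 188*u - 840*sqrt(2)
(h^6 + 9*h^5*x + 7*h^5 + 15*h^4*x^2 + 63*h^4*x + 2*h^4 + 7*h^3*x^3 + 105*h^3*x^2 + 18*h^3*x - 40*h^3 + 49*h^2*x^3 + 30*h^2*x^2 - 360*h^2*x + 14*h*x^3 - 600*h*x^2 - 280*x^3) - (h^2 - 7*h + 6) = h^6 + 9*h^5*x + 7*h^5 + 15*h^4*x^2 + 63*h^4*x + 2*h^4 + 7*h^3*x^3 + 105*h^3*x^2 + 18*h^3*x - 40*h^3 + 49*h^2*x^3 + 30*h^2*x^2 - 360*h^2*x - h^2 + 14*h*x^3 - 600*h*x^2 + 7*h - 280*x^3 - 6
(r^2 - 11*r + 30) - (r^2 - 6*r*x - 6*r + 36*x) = 6*r*x - 5*r - 36*x + 30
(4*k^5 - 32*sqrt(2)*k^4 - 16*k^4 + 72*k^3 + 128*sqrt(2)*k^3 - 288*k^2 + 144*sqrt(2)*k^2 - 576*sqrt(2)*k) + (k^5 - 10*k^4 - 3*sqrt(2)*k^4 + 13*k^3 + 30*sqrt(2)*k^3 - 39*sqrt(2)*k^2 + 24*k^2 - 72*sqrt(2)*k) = 5*k^5 - 35*sqrt(2)*k^4 - 26*k^4 + 85*k^3 + 158*sqrt(2)*k^3 - 264*k^2 + 105*sqrt(2)*k^2 - 648*sqrt(2)*k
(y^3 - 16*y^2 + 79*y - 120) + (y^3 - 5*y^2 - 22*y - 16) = 2*y^3 - 21*y^2 + 57*y - 136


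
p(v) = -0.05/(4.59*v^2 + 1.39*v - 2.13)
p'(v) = -0.05*(-9.18*v - 1.39)/(4.59*v^2 + 1.39*v - 2.13)^2 = (0.459*v + 0.0695)/(4.59*v^2 + 1.39*v - 2.13)^2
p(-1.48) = -0.01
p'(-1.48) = -0.02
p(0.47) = 0.11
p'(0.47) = 1.33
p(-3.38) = -0.00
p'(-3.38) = -0.00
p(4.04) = -0.00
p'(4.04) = 0.00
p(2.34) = -0.00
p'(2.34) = 0.00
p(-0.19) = 0.02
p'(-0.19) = -0.00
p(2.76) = -0.00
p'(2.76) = 0.00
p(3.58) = -0.00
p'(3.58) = 0.00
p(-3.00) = -0.00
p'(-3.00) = -0.00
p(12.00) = -0.00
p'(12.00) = 0.00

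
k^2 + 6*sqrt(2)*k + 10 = (k + sqrt(2))*(k + 5*sqrt(2))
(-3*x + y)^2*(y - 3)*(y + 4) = 9*x^2*y^2 + 9*x^2*y - 108*x^2 - 6*x*y^3 - 6*x*y^2 + 72*x*y + y^4 + y^3 - 12*y^2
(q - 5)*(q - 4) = q^2 - 9*q + 20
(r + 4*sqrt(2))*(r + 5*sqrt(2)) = r^2 + 9*sqrt(2)*r + 40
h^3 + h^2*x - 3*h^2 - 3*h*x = h*(h - 3)*(h + x)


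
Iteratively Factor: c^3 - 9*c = (c + 3)*(c^2 - 3*c) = (c - 3)*(c + 3)*(c)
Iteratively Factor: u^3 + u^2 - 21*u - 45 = (u - 5)*(u^2 + 6*u + 9) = (u - 5)*(u + 3)*(u + 3)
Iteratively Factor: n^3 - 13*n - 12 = (n - 4)*(n^2 + 4*n + 3) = (n - 4)*(n + 1)*(n + 3)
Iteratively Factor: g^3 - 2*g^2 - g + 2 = (g - 2)*(g^2 - 1) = (g - 2)*(g + 1)*(g - 1)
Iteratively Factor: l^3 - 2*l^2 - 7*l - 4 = (l - 4)*(l^2 + 2*l + 1) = (l - 4)*(l + 1)*(l + 1)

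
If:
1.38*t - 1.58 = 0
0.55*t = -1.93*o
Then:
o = -0.33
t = 1.14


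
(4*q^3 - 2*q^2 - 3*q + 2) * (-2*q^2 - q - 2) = -8*q^5 + 3*q^2 + 4*q - 4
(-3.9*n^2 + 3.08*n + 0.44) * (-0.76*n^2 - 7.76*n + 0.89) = 2.964*n^4 + 27.9232*n^3 - 27.7062*n^2 - 0.6732*n + 0.3916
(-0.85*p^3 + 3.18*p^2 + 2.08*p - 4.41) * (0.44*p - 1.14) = -0.374*p^4 + 2.3682*p^3 - 2.71*p^2 - 4.3116*p + 5.0274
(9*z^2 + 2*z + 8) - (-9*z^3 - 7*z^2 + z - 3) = 9*z^3 + 16*z^2 + z + 11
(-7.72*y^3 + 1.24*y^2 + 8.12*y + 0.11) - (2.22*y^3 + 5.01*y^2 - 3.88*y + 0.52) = -9.94*y^3 - 3.77*y^2 + 12.0*y - 0.41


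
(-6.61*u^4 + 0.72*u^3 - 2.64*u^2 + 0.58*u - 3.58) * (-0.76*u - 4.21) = 5.0236*u^5 + 27.2809*u^4 - 1.0248*u^3 + 10.6736*u^2 + 0.279*u + 15.0718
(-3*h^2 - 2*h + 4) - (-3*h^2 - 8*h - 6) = 6*h + 10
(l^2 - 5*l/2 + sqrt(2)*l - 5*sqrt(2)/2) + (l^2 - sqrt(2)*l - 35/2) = 2*l^2 - 5*l/2 - 35/2 - 5*sqrt(2)/2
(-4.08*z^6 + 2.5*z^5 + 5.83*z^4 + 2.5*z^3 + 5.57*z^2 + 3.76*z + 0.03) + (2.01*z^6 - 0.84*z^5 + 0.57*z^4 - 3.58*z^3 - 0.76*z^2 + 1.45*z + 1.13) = -2.07*z^6 + 1.66*z^5 + 6.4*z^4 - 1.08*z^3 + 4.81*z^2 + 5.21*z + 1.16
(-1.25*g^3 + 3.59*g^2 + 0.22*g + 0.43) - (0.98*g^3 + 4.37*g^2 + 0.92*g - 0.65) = -2.23*g^3 - 0.78*g^2 - 0.7*g + 1.08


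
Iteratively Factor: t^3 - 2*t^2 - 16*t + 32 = (t + 4)*(t^2 - 6*t + 8) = (t - 2)*(t + 4)*(t - 4)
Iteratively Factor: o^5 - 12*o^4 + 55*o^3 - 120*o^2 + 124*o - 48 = (o - 2)*(o^4 - 10*o^3 + 35*o^2 - 50*o + 24) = (o - 2)*(o - 1)*(o^3 - 9*o^2 + 26*o - 24) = (o - 2)^2*(o - 1)*(o^2 - 7*o + 12) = (o - 3)*(o - 2)^2*(o - 1)*(o - 4)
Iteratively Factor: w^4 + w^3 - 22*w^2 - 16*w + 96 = (w + 4)*(w^3 - 3*w^2 - 10*w + 24) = (w + 3)*(w + 4)*(w^2 - 6*w + 8) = (w - 2)*(w + 3)*(w + 4)*(w - 4)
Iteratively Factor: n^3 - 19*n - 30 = (n + 2)*(n^2 - 2*n - 15) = (n + 2)*(n + 3)*(n - 5)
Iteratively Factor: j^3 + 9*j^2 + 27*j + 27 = (j + 3)*(j^2 + 6*j + 9) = (j + 3)^2*(j + 3)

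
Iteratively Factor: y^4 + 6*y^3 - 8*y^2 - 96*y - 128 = (y + 2)*(y^3 + 4*y^2 - 16*y - 64) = (y + 2)*(y + 4)*(y^2 - 16) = (y - 4)*(y + 2)*(y + 4)*(y + 4)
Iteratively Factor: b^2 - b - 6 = (b - 3)*(b + 2)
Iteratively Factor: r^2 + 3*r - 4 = (r + 4)*(r - 1)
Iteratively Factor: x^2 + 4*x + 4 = (x + 2)*(x + 2)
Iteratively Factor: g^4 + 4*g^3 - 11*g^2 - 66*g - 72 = (g + 3)*(g^3 + g^2 - 14*g - 24) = (g + 2)*(g + 3)*(g^2 - g - 12) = (g + 2)*(g + 3)^2*(g - 4)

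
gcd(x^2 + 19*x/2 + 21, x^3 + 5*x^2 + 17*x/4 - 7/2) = x + 7/2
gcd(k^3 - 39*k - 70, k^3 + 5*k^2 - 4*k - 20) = k^2 + 7*k + 10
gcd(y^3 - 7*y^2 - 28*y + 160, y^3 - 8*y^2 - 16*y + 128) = y^2 - 12*y + 32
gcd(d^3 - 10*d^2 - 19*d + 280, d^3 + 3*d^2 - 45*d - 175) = d^2 - 2*d - 35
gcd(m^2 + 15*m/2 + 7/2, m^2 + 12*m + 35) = m + 7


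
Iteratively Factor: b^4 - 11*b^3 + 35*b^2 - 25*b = (b - 5)*(b^3 - 6*b^2 + 5*b) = (b - 5)^2*(b^2 - b) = (b - 5)^2*(b - 1)*(b)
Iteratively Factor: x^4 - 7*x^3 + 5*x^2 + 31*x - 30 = (x - 5)*(x^3 - 2*x^2 - 5*x + 6) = (x - 5)*(x + 2)*(x^2 - 4*x + 3) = (x - 5)*(x - 1)*(x + 2)*(x - 3)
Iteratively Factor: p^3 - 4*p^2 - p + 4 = (p - 4)*(p^2 - 1) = (p - 4)*(p + 1)*(p - 1)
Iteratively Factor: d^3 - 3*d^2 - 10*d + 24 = (d - 4)*(d^2 + d - 6) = (d - 4)*(d - 2)*(d + 3)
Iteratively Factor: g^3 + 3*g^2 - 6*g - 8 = (g - 2)*(g^2 + 5*g + 4) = (g - 2)*(g + 1)*(g + 4)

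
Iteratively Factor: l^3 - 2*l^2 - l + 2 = (l - 1)*(l^2 - l - 2) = (l - 1)*(l + 1)*(l - 2)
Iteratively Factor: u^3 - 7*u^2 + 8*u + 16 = (u - 4)*(u^2 - 3*u - 4) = (u - 4)*(u + 1)*(u - 4)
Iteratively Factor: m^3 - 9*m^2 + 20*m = (m - 4)*(m^2 - 5*m) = (m - 5)*(m - 4)*(m)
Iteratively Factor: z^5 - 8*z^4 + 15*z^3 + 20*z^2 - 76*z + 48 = (z - 2)*(z^4 - 6*z^3 + 3*z^2 + 26*z - 24) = (z - 2)*(z + 2)*(z^3 - 8*z^2 + 19*z - 12) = (z - 4)*(z - 2)*(z + 2)*(z^2 - 4*z + 3) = (z - 4)*(z - 3)*(z - 2)*(z + 2)*(z - 1)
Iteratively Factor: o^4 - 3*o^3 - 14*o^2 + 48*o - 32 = (o - 1)*(o^3 - 2*o^2 - 16*o + 32) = (o - 4)*(o - 1)*(o^2 + 2*o - 8) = (o - 4)*(o - 2)*(o - 1)*(o + 4)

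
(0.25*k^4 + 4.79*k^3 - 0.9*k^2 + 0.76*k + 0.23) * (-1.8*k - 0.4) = -0.45*k^5 - 8.722*k^4 - 0.296*k^3 - 1.008*k^2 - 0.718*k - 0.092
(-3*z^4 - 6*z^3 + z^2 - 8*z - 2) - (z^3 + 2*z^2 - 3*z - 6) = -3*z^4 - 7*z^3 - z^2 - 5*z + 4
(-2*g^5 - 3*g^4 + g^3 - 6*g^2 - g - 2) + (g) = -2*g^5 - 3*g^4 + g^3 - 6*g^2 - 2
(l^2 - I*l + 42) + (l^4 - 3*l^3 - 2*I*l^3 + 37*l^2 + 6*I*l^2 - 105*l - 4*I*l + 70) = l^4 - 3*l^3 - 2*I*l^3 + 38*l^2 + 6*I*l^2 - 105*l - 5*I*l + 112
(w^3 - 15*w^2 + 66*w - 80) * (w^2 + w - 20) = w^5 - 14*w^4 + 31*w^3 + 286*w^2 - 1400*w + 1600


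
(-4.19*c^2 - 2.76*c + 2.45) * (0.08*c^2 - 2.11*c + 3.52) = -0.3352*c^4 + 8.6201*c^3 - 8.7292*c^2 - 14.8847*c + 8.624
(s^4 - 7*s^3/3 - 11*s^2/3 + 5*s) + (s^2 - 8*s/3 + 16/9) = s^4 - 7*s^3/3 - 8*s^2/3 + 7*s/3 + 16/9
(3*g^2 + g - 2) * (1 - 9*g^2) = -27*g^4 - 9*g^3 + 21*g^2 + g - 2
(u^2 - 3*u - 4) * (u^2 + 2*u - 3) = u^4 - u^3 - 13*u^2 + u + 12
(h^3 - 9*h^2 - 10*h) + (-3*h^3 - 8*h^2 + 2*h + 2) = -2*h^3 - 17*h^2 - 8*h + 2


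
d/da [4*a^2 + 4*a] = 8*a + 4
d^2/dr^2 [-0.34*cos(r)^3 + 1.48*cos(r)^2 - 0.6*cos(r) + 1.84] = 0.855*cos(r) - 2.96*cos(2*r) + 0.765*cos(3*r)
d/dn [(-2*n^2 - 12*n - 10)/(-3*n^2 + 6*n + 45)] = 16*(-n^2 - 5*n - 10)/(3*(n^4 - 4*n^3 - 26*n^2 + 60*n + 225))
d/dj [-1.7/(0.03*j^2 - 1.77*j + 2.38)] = (0.102*j - 3.009)/(0.03*j^2 - 1.77*j + 2.38)^2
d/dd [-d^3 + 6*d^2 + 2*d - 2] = -3*d^2 + 12*d + 2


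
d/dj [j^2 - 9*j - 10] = 2*j - 9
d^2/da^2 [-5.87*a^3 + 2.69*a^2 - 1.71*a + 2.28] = 5.38 - 35.22*a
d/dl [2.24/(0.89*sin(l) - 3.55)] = -1.9936*cos(l)/(0.89*sin(l) - 3.55)^2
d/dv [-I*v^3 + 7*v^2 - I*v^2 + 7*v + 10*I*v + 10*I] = -3*I*v^2 + 2*v*(7 - I) + 7 + 10*I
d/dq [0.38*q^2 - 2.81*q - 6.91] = 0.76*q - 2.81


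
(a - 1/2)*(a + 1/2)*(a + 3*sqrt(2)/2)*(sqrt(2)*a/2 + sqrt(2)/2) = sqrt(2)*a^4/2 + sqrt(2)*a^3/2 + 3*a^3/2 - sqrt(2)*a^2/8 + 3*a^2/2 - 3*a/8 - sqrt(2)*a/8 - 3/8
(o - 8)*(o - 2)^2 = o^3 - 12*o^2 + 36*o - 32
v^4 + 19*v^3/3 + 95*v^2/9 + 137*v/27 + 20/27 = (v + 1/3)^2*(v + 5/3)*(v + 4)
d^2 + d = d*(d + 1)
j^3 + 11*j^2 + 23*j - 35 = (j - 1)*(j + 5)*(j + 7)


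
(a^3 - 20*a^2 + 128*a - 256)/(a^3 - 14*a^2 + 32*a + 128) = (a - 4)/(a + 2)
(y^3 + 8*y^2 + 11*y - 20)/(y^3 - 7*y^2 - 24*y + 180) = (y^2 + 3*y - 4)/(y^2 - 12*y + 36)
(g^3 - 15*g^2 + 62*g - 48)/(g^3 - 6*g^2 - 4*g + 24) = (g^2 - 9*g + 8)/(g^2 - 4)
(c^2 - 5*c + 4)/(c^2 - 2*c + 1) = (c - 4)/(c - 1)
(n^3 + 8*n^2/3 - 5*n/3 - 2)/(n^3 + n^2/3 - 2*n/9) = 3*(n^2 + 2*n - 3)/(n*(3*n - 1))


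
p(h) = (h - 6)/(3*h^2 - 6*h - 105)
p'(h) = (6 - 6*h)*(h - 6)/(3*h^2 - 6*h - 105)^2 + 1/(3*h^2 - 6*h - 105)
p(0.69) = 0.05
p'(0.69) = -0.01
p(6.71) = -0.07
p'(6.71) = -0.33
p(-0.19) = 0.06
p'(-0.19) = -0.01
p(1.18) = 0.04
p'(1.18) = -0.01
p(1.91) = 0.04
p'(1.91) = -0.01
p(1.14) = 0.05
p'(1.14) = -0.01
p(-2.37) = 0.11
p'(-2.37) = -0.04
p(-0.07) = 0.06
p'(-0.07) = -0.01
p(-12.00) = -0.05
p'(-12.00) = -0.00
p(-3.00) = 0.15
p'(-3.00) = -0.08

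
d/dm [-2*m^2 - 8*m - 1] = -4*m - 8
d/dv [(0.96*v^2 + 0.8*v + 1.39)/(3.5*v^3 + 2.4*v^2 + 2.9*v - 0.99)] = (-3.36*v^4 - 5.6*v^3 - 13.731*v^2 - 8.5728*v - 4.823)/(12.25*v^6 + 16.8*v^5 + 26.06*v^4 + 6.99*v^3 + 3.658*v^2 - 5.742*v + 0.9801)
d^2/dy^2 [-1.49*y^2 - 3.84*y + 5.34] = -2.98000000000000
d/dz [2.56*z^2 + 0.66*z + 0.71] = 5.12*z + 0.66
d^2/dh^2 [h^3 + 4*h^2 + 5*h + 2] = 6*h + 8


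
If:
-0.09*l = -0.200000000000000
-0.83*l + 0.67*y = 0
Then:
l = 2.22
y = 2.75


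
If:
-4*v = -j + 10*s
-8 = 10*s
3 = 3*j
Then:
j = 1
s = -4/5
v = 9/4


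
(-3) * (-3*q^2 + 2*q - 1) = 9*q^2 - 6*q + 3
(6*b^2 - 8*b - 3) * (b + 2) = 6*b^3 + 4*b^2 - 19*b - 6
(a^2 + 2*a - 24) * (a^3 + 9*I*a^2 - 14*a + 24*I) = a^5 + 2*a^4 + 9*I*a^4 - 38*a^3 + 18*I*a^3 - 28*a^2 - 192*I*a^2 + 336*a + 48*I*a - 576*I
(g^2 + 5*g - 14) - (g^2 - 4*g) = 9*g - 14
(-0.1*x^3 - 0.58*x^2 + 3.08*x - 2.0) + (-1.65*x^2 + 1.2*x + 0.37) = -0.1*x^3 - 2.23*x^2 + 4.28*x - 1.63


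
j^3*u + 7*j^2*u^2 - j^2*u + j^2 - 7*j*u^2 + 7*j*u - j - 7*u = (j - 1)*(j + 7*u)*(j*u + 1)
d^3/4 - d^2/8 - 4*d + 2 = (d/4 + 1)*(d - 4)*(d - 1/2)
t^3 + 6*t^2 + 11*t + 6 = (t + 1)*(t + 2)*(t + 3)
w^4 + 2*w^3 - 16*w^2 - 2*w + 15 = (w - 3)*(w - 1)*(w + 1)*(w + 5)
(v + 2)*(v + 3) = v^2 + 5*v + 6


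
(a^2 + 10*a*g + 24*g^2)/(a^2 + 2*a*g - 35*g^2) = (a^2 + 10*a*g + 24*g^2)/(a^2 + 2*a*g - 35*g^2)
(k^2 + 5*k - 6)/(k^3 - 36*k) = (k - 1)/(k*(k - 6))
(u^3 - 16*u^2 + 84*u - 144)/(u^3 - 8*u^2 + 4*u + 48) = (u - 6)/(u + 2)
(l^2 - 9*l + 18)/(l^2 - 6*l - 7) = (-l^2 + 9*l - 18)/(-l^2 + 6*l + 7)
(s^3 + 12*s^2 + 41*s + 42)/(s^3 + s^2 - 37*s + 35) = (s^2 + 5*s + 6)/(s^2 - 6*s + 5)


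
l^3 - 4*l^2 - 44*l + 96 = (l - 8)*(l - 2)*(l + 6)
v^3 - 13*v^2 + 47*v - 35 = (v - 7)*(v - 5)*(v - 1)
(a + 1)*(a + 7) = a^2 + 8*a + 7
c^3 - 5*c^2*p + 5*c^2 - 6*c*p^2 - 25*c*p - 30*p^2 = (c + 5)*(c - 6*p)*(c + p)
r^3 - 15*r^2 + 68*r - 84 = (r - 7)*(r - 6)*(r - 2)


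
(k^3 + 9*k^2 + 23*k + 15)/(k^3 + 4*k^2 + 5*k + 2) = (k^2 + 8*k + 15)/(k^2 + 3*k + 2)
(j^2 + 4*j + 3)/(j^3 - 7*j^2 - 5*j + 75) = (j + 1)/(j^2 - 10*j + 25)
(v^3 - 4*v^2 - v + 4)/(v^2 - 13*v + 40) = (v^3 - 4*v^2 - v + 4)/(v^2 - 13*v + 40)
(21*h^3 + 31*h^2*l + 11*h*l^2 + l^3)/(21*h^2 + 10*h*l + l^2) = h + l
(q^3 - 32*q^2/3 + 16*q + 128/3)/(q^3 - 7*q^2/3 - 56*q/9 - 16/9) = 3*(q - 8)/(3*q + 1)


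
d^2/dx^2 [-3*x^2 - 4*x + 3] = -6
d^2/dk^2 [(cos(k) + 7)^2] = -14*cos(k) - 2*cos(2*k)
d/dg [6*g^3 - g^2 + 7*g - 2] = 18*g^2 - 2*g + 7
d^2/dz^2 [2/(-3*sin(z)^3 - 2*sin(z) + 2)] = 2*(81*sin(z)^6 - 96*sin(z)^4 + 54*sin(z)^3 - 32*sin(z)^2 - 32*sin(z) - 8)/(3*sin(z)^3 + 2*sin(z) - 2)^3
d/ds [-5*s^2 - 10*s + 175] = -10*s - 10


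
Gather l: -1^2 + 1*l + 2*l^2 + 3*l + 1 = 2*l^2 + 4*l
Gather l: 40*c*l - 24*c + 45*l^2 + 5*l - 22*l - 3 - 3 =-24*c + 45*l^2 + l*(40*c - 17) - 6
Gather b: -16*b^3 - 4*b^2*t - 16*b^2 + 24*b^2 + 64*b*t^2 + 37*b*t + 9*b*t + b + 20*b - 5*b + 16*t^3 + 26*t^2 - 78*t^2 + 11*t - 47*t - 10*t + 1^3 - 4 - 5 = -16*b^3 + b^2*(8 - 4*t) + b*(64*t^2 + 46*t + 16) + 16*t^3 - 52*t^2 - 46*t - 8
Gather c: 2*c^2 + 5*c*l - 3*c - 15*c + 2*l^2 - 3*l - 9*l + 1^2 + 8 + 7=2*c^2 + c*(5*l - 18) + 2*l^2 - 12*l + 16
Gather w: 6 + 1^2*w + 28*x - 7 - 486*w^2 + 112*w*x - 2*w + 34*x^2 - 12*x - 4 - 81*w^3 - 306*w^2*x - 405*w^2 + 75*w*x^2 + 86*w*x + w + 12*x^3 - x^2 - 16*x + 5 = -81*w^3 + w^2*(-306*x - 891) + w*(75*x^2 + 198*x) + 12*x^3 + 33*x^2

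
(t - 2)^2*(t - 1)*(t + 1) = t^4 - 4*t^3 + 3*t^2 + 4*t - 4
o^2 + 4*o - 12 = (o - 2)*(o + 6)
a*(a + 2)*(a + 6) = a^3 + 8*a^2 + 12*a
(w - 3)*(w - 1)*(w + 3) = w^3 - w^2 - 9*w + 9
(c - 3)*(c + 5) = c^2 + 2*c - 15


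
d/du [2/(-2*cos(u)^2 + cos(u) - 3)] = 2*(1 - 4*cos(u))*sin(u)/(-cos(u) + cos(2*u) + 4)^2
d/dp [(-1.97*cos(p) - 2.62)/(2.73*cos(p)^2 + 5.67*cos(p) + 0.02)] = (5.3781*sin(p)^2 - 14.3052*cos(p) - 20.1941)*sin(p)/(2.73*cos(p)^2 + 5.67*cos(p) + 0.02)^2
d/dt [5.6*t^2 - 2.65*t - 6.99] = 11.2*t - 2.65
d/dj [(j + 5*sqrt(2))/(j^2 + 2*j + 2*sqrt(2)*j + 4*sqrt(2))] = (j^2 + 2*j + 2*sqrt(2)*j - 2*(j + 5*sqrt(2))*(j + 1 + sqrt(2)) + 4*sqrt(2))/(j^2 + 2*j + 2*sqrt(2)*j + 4*sqrt(2))^2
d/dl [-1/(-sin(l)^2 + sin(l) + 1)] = (1 - 2*sin(l))*cos(l)/(sin(l) + cos(l)^2)^2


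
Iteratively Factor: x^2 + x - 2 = (x + 2)*(x - 1)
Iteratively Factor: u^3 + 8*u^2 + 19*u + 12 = (u + 1)*(u^2 + 7*u + 12) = (u + 1)*(u + 3)*(u + 4)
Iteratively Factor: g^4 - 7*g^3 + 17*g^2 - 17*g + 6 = (g - 1)*(g^3 - 6*g^2 + 11*g - 6) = (g - 1)^2*(g^2 - 5*g + 6) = (g - 2)*(g - 1)^2*(g - 3)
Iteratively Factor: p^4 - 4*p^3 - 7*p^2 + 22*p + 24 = (p - 4)*(p^3 - 7*p - 6) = (p - 4)*(p - 3)*(p^2 + 3*p + 2) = (p - 4)*(p - 3)*(p + 2)*(p + 1)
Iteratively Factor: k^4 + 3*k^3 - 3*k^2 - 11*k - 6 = (k + 1)*(k^3 + 2*k^2 - 5*k - 6) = (k + 1)^2*(k^2 + k - 6) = (k - 2)*(k + 1)^2*(k + 3)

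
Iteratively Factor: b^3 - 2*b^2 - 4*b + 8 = (b - 2)*(b^2 - 4) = (b - 2)*(b + 2)*(b - 2)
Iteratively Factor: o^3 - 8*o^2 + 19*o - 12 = (o - 4)*(o^2 - 4*o + 3) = (o - 4)*(o - 1)*(o - 3)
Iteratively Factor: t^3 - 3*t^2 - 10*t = (t - 5)*(t^2 + 2*t) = t*(t - 5)*(t + 2)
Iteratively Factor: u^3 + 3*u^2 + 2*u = (u)*(u^2 + 3*u + 2) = u*(u + 2)*(u + 1)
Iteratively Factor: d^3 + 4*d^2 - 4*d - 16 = (d + 4)*(d^2 - 4) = (d + 2)*(d + 4)*(d - 2)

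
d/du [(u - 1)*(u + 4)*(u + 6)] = 3*u^2 + 18*u + 14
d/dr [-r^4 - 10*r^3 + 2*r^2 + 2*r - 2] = -4*r^3 - 30*r^2 + 4*r + 2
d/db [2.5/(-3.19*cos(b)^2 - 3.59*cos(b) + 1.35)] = -(15.95*cos(b) + 8.975)*sin(b)/(3.19*cos(b)^2 + 3.59*cos(b) - 1.35)^2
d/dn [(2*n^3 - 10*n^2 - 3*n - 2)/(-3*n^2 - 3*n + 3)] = (-2*n^4 - 4*n^3 + 13*n^2 - 24*n - 5)/(3*(n^4 + 2*n^3 - n^2 - 2*n + 1))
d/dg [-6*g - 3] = -6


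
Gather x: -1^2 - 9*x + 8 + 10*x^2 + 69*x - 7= 10*x^2 + 60*x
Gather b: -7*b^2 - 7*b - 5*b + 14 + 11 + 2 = -7*b^2 - 12*b + 27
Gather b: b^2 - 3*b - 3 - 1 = b^2 - 3*b - 4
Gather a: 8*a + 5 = 8*a + 5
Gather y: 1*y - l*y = y*(1 - l)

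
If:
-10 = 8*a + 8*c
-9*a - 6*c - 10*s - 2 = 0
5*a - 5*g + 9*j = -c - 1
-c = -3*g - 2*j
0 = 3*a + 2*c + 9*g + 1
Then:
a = 645/112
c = -785/112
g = -53/112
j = -313/112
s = -1319/1120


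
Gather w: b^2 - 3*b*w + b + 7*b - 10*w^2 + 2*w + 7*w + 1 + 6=b^2 + 8*b - 10*w^2 + w*(9 - 3*b) + 7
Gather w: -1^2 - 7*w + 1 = -7*w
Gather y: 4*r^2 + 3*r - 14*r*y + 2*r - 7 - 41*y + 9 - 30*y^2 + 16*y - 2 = 4*r^2 + 5*r - 30*y^2 + y*(-14*r - 25)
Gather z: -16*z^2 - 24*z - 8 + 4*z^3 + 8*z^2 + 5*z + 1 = 4*z^3 - 8*z^2 - 19*z - 7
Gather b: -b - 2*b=-3*b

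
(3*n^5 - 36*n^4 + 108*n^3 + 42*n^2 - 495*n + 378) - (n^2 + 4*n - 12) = 3*n^5 - 36*n^4 + 108*n^3 + 41*n^2 - 499*n + 390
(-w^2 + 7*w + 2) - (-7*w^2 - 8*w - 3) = 6*w^2 + 15*w + 5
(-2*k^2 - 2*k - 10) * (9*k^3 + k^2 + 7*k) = -18*k^5 - 20*k^4 - 106*k^3 - 24*k^2 - 70*k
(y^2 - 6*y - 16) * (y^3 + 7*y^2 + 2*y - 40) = y^5 + y^4 - 56*y^3 - 164*y^2 + 208*y + 640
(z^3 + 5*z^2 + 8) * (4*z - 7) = 4*z^4 + 13*z^3 - 35*z^2 + 32*z - 56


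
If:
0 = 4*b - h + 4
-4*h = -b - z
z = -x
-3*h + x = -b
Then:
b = -14/13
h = -4/13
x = 2/13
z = -2/13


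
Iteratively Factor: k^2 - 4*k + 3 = (k - 3)*(k - 1)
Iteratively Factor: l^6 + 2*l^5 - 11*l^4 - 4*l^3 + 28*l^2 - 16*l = (l - 1)*(l^5 + 3*l^4 - 8*l^3 - 12*l^2 + 16*l) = l*(l - 1)*(l^4 + 3*l^3 - 8*l^2 - 12*l + 16) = l*(l - 2)*(l - 1)*(l^3 + 5*l^2 + 2*l - 8) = l*(l - 2)*(l - 1)*(l + 2)*(l^2 + 3*l - 4) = l*(l - 2)*(l - 1)*(l + 2)*(l + 4)*(l - 1)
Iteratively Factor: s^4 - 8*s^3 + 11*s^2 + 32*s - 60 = (s - 3)*(s^3 - 5*s^2 - 4*s + 20) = (s - 5)*(s - 3)*(s^2 - 4) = (s - 5)*(s - 3)*(s - 2)*(s + 2)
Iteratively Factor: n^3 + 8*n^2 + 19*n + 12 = (n + 1)*(n^2 + 7*n + 12) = (n + 1)*(n + 4)*(n + 3)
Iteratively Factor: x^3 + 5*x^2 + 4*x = (x + 1)*(x^2 + 4*x) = x*(x + 1)*(x + 4)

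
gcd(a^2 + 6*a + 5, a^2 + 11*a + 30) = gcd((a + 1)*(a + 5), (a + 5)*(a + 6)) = a + 5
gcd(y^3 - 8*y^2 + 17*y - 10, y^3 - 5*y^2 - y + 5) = y^2 - 6*y + 5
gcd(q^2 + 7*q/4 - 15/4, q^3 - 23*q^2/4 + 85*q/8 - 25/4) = q - 5/4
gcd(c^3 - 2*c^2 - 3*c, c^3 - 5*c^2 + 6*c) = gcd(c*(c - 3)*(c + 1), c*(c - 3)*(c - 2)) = c^2 - 3*c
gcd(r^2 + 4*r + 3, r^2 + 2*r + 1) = r + 1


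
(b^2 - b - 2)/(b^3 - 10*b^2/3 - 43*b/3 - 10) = 3*(b - 2)/(3*b^2 - 13*b - 30)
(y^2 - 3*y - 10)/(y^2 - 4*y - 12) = (y - 5)/(y - 6)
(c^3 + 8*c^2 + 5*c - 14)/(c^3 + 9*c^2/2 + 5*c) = 2*(c^2 + 6*c - 7)/(c*(2*c + 5))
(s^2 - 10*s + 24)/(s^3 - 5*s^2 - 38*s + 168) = (s - 6)/(s^2 - s - 42)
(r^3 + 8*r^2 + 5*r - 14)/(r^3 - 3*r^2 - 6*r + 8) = (r + 7)/(r - 4)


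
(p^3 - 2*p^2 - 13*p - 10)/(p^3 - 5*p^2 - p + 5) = (p + 2)/(p - 1)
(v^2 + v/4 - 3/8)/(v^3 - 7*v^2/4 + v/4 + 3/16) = 2*(4*v + 3)/(8*v^2 - 10*v - 3)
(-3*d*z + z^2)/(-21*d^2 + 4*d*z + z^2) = z/(7*d + z)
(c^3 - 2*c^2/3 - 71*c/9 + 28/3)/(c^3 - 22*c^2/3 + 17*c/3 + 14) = (c^2 + 5*c/3 - 4)/(c^2 - 5*c - 6)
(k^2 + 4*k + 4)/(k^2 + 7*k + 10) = (k + 2)/(k + 5)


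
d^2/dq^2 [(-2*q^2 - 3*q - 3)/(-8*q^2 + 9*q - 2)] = 2*(336*q^3 + 480*q^2 - 792*q + 257)/(512*q^6 - 1728*q^5 + 2328*q^4 - 1593*q^3 + 582*q^2 - 108*q + 8)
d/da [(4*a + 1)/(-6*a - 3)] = -2/(12*a^2 + 12*a + 3)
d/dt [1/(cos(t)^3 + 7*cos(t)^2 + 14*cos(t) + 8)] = (3*cos(t)^2 + 14*cos(t) + 14)*sin(t)/(cos(t)^3 + 7*cos(t)^2 + 14*cos(t) + 8)^2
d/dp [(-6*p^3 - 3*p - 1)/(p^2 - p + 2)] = (-6*p^4 + 12*p^3 - 33*p^2 + 2*p - 7)/(p^4 - 2*p^3 + 5*p^2 - 4*p + 4)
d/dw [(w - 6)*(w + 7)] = 2*w + 1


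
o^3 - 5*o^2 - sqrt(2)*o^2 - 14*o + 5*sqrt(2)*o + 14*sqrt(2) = (o - 7)*(o + 2)*(o - sqrt(2))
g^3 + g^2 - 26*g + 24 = (g - 4)*(g - 1)*(g + 6)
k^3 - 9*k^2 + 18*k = k*(k - 6)*(k - 3)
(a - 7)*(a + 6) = a^2 - a - 42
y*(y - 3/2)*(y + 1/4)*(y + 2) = y^4 + 3*y^3/4 - 23*y^2/8 - 3*y/4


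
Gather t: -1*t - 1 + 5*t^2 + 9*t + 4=5*t^2 + 8*t + 3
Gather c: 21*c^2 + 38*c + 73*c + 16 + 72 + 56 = 21*c^2 + 111*c + 144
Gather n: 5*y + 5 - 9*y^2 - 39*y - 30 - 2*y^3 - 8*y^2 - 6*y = -2*y^3 - 17*y^2 - 40*y - 25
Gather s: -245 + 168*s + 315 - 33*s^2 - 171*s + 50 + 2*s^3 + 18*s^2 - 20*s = 2*s^3 - 15*s^2 - 23*s + 120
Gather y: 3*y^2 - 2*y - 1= 3*y^2 - 2*y - 1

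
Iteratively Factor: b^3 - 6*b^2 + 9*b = (b - 3)*(b^2 - 3*b) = b*(b - 3)*(b - 3)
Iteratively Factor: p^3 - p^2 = (p - 1)*(p^2) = p*(p - 1)*(p)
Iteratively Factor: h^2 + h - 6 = (h - 2)*(h + 3)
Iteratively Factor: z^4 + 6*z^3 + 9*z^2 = (z)*(z^3 + 6*z^2 + 9*z) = z*(z + 3)*(z^2 + 3*z) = z*(z + 3)^2*(z)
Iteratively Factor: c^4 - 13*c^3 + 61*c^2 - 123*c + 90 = (c - 2)*(c^3 - 11*c^2 + 39*c - 45) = (c - 3)*(c - 2)*(c^2 - 8*c + 15) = (c - 3)^2*(c - 2)*(c - 5)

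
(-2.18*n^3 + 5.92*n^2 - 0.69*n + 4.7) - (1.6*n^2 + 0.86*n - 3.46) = -2.18*n^3 + 4.32*n^2 - 1.55*n + 8.16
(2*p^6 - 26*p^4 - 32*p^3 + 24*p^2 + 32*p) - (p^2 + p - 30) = 2*p^6 - 26*p^4 - 32*p^3 + 23*p^2 + 31*p + 30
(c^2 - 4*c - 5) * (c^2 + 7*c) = c^4 + 3*c^3 - 33*c^2 - 35*c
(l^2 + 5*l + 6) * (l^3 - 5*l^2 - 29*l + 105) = l^5 - 48*l^3 - 70*l^2 + 351*l + 630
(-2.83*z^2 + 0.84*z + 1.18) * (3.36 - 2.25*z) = 6.3675*z^3 - 11.3988*z^2 + 0.1674*z + 3.9648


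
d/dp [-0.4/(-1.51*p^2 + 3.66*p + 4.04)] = (1.464 - 1.208*p)/(-1.51*p^2 + 3.66*p + 4.04)^2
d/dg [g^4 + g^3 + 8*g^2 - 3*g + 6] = 4*g^3 + 3*g^2 + 16*g - 3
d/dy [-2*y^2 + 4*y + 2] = 4 - 4*y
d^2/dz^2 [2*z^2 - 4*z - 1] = 4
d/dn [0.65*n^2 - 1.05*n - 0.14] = 1.3*n - 1.05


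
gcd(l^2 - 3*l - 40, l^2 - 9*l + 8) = l - 8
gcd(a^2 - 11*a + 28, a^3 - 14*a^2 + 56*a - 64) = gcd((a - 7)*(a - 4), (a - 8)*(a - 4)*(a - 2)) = a - 4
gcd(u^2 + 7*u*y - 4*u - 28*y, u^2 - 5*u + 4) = u - 4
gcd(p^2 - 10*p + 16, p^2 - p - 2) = p - 2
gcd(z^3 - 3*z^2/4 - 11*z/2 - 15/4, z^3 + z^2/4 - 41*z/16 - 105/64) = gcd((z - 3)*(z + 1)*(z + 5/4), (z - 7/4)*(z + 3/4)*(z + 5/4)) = z + 5/4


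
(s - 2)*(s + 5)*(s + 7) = s^3 + 10*s^2 + 11*s - 70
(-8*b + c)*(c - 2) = -8*b*c + 16*b + c^2 - 2*c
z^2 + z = z*(z + 1)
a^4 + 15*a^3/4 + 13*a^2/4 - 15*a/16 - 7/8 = (a - 1/2)*(a + 1/2)*(a + 7/4)*(a + 2)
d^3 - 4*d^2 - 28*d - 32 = (d - 8)*(d + 2)^2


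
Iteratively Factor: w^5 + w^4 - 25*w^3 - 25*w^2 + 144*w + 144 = (w - 4)*(w^4 + 5*w^3 - 5*w^2 - 45*w - 36) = (w - 4)*(w + 4)*(w^3 + w^2 - 9*w - 9) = (w - 4)*(w + 1)*(w + 4)*(w^2 - 9) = (w - 4)*(w - 3)*(w + 1)*(w + 4)*(w + 3)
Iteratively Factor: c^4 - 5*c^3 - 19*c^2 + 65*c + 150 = (c + 2)*(c^3 - 7*c^2 - 5*c + 75) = (c + 2)*(c + 3)*(c^2 - 10*c + 25) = (c - 5)*(c + 2)*(c + 3)*(c - 5)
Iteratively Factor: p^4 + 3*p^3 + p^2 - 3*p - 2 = (p + 1)*(p^3 + 2*p^2 - p - 2) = (p - 1)*(p + 1)*(p^2 + 3*p + 2) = (p - 1)*(p + 1)*(p + 2)*(p + 1)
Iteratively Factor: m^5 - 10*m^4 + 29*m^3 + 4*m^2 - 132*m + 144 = (m - 3)*(m^4 - 7*m^3 + 8*m^2 + 28*m - 48) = (m - 3)*(m + 2)*(m^3 - 9*m^2 + 26*m - 24) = (m - 3)^2*(m + 2)*(m^2 - 6*m + 8) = (m - 3)^2*(m - 2)*(m + 2)*(m - 4)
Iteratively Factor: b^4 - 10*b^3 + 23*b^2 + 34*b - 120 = (b + 2)*(b^3 - 12*b^2 + 47*b - 60) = (b - 4)*(b + 2)*(b^2 - 8*b + 15) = (b - 5)*(b - 4)*(b + 2)*(b - 3)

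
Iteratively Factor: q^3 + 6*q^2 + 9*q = (q)*(q^2 + 6*q + 9) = q*(q + 3)*(q + 3)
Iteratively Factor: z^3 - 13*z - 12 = (z - 4)*(z^2 + 4*z + 3) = (z - 4)*(z + 3)*(z + 1)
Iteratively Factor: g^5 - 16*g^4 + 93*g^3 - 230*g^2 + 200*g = (g - 5)*(g^4 - 11*g^3 + 38*g^2 - 40*g) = (g - 5)*(g - 4)*(g^3 - 7*g^2 + 10*g) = (g - 5)*(g - 4)*(g - 2)*(g^2 - 5*g) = g*(g - 5)*(g - 4)*(g - 2)*(g - 5)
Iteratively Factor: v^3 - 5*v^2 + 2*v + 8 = (v - 4)*(v^2 - v - 2) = (v - 4)*(v - 2)*(v + 1)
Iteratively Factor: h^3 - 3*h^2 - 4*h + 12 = (h - 2)*(h^2 - h - 6) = (h - 3)*(h - 2)*(h + 2)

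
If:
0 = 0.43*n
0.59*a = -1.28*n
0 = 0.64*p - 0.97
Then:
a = 0.00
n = 0.00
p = 1.52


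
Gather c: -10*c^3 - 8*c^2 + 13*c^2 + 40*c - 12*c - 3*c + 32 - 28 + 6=-10*c^3 + 5*c^2 + 25*c + 10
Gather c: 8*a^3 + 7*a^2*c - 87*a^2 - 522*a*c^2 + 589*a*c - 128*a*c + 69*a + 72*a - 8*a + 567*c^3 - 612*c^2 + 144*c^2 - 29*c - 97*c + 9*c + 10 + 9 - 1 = 8*a^3 - 87*a^2 + 133*a + 567*c^3 + c^2*(-522*a - 468) + c*(7*a^2 + 461*a - 117) + 18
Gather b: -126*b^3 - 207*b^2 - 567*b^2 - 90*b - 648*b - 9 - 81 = -126*b^3 - 774*b^2 - 738*b - 90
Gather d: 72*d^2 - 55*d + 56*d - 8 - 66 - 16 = 72*d^2 + d - 90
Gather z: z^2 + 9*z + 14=z^2 + 9*z + 14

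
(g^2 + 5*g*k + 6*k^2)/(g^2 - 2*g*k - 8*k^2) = (g + 3*k)/(g - 4*k)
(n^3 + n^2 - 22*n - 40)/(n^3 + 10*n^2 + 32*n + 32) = (n - 5)/(n + 4)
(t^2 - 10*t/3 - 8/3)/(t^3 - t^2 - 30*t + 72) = (t + 2/3)/(t^2 + 3*t - 18)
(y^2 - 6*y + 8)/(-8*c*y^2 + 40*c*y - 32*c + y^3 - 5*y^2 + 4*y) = (y - 2)/(-8*c*y + 8*c + y^2 - y)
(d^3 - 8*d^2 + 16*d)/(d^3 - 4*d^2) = (d - 4)/d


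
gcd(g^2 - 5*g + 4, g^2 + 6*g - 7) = g - 1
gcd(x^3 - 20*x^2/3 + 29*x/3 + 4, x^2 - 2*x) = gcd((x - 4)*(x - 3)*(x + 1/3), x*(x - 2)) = 1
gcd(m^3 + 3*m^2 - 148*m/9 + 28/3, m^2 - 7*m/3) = m - 7/3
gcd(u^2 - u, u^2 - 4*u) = u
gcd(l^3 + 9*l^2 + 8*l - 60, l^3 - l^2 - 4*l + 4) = l - 2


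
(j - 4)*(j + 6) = j^2 + 2*j - 24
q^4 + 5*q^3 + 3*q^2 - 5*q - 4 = (q - 1)*(q + 1)^2*(q + 4)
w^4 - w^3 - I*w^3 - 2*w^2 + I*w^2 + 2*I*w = w*(w - 2)*(w + 1)*(w - I)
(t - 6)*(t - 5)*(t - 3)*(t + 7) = t^4 - 7*t^3 - 35*t^2 + 351*t - 630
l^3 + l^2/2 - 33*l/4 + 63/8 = (l - 3/2)^2*(l + 7/2)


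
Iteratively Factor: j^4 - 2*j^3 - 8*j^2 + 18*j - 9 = (j - 1)*(j^3 - j^2 - 9*j + 9) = (j - 1)^2*(j^2 - 9) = (j - 3)*(j - 1)^2*(j + 3)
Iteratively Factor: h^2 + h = (h)*(h + 1)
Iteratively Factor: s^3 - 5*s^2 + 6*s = (s - 2)*(s^2 - 3*s) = (s - 3)*(s - 2)*(s)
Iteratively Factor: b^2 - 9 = (b + 3)*(b - 3)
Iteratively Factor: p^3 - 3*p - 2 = (p - 2)*(p^2 + 2*p + 1) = (p - 2)*(p + 1)*(p + 1)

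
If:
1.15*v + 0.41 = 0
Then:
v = -0.36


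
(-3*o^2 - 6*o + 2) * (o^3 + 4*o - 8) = -3*o^5 - 6*o^4 - 10*o^3 + 56*o - 16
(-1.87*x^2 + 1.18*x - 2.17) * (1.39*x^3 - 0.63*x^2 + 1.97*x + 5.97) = -2.5993*x^5 + 2.8183*x^4 - 7.4436*x^3 - 7.4722*x^2 + 2.7697*x - 12.9549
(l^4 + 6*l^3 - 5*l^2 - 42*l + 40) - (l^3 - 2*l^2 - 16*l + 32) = l^4 + 5*l^3 - 3*l^2 - 26*l + 8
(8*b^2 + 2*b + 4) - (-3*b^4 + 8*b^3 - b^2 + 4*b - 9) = 3*b^4 - 8*b^3 + 9*b^2 - 2*b + 13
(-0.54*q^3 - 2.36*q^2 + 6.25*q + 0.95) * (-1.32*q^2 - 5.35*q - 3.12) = 0.7128*q^5 + 6.0042*q^4 + 6.0608*q^3 - 27.3283*q^2 - 24.5825*q - 2.964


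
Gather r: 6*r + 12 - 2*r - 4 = 4*r + 8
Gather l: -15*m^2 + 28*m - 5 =-15*m^2 + 28*m - 5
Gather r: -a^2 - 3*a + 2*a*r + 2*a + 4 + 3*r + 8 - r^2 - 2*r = -a^2 - a - r^2 + r*(2*a + 1) + 12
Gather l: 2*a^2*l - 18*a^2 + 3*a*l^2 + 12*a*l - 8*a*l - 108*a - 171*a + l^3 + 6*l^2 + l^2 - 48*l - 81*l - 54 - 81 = -18*a^2 - 279*a + l^3 + l^2*(3*a + 7) + l*(2*a^2 + 4*a - 129) - 135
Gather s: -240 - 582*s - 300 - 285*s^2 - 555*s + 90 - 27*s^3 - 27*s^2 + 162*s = -27*s^3 - 312*s^2 - 975*s - 450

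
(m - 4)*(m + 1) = m^2 - 3*m - 4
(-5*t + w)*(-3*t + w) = 15*t^2 - 8*t*w + w^2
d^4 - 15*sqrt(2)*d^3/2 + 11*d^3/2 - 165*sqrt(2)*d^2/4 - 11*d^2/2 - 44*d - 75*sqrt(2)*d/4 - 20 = (d + 1/2)*(d + 5)*(d - 8*sqrt(2))*(d + sqrt(2)/2)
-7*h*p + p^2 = p*(-7*h + p)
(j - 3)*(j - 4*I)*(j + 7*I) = j^3 - 3*j^2 + 3*I*j^2 + 28*j - 9*I*j - 84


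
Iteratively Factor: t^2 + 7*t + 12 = (t + 3)*(t + 4)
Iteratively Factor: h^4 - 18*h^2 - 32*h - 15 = (h + 3)*(h^3 - 3*h^2 - 9*h - 5) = (h + 1)*(h + 3)*(h^2 - 4*h - 5) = (h - 5)*(h + 1)*(h + 3)*(h + 1)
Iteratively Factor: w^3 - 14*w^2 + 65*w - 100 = (w - 5)*(w^2 - 9*w + 20) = (w - 5)*(w - 4)*(w - 5)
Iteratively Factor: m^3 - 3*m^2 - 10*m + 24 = (m - 4)*(m^2 + m - 6) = (m - 4)*(m + 3)*(m - 2)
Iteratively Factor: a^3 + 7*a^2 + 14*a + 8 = (a + 2)*(a^2 + 5*a + 4) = (a + 1)*(a + 2)*(a + 4)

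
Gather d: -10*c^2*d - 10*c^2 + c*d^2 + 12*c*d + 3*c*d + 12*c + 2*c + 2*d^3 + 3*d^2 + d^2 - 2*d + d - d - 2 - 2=-10*c^2 + 14*c + 2*d^3 + d^2*(c + 4) + d*(-10*c^2 + 15*c - 2) - 4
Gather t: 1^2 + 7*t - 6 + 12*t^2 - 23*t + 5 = 12*t^2 - 16*t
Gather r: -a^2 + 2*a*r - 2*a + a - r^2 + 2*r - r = -a^2 - a - r^2 + r*(2*a + 1)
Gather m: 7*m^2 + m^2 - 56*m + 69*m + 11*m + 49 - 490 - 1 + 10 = 8*m^2 + 24*m - 432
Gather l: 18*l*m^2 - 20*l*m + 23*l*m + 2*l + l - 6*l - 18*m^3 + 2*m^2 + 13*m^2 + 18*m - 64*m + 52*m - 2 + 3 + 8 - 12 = l*(18*m^2 + 3*m - 3) - 18*m^3 + 15*m^2 + 6*m - 3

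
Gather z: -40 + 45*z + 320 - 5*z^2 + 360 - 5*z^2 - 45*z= 640 - 10*z^2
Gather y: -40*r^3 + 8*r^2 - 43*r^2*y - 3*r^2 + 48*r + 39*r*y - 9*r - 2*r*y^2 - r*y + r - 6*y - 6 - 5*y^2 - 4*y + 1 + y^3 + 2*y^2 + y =-40*r^3 + 5*r^2 + 40*r + y^3 + y^2*(-2*r - 3) + y*(-43*r^2 + 38*r - 9) - 5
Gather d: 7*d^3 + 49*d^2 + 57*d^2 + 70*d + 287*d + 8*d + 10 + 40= 7*d^3 + 106*d^2 + 365*d + 50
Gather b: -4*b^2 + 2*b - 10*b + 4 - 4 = -4*b^2 - 8*b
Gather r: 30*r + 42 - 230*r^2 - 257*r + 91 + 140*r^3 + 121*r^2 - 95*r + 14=140*r^3 - 109*r^2 - 322*r + 147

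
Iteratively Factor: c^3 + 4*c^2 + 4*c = (c + 2)*(c^2 + 2*c) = c*(c + 2)*(c + 2)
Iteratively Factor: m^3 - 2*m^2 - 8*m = (m + 2)*(m^2 - 4*m) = (m - 4)*(m + 2)*(m)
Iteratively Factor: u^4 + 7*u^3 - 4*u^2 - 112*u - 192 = (u + 4)*(u^3 + 3*u^2 - 16*u - 48) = (u + 3)*(u + 4)*(u^2 - 16) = (u + 3)*(u + 4)^2*(u - 4)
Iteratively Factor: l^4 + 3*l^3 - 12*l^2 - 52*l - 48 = (l + 2)*(l^3 + l^2 - 14*l - 24) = (l + 2)^2*(l^2 - l - 12) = (l - 4)*(l + 2)^2*(l + 3)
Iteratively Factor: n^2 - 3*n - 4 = (n - 4)*(n + 1)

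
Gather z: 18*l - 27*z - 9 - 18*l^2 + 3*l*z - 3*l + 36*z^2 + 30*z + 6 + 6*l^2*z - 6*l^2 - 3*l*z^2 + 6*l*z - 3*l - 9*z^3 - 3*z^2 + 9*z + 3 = -24*l^2 + 12*l - 9*z^3 + z^2*(33 - 3*l) + z*(6*l^2 + 9*l + 12)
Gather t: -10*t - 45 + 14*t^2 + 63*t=14*t^2 + 53*t - 45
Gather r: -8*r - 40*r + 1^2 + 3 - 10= -48*r - 6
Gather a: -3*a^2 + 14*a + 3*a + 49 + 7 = -3*a^2 + 17*a + 56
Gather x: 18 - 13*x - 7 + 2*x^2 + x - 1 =2*x^2 - 12*x + 10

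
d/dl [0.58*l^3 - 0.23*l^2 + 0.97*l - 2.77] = 1.74*l^2 - 0.46*l + 0.97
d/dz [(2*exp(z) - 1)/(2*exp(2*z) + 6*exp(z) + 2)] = (-exp(2*z) + exp(z) + 5/2)*exp(z)/(exp(4*z) + 6*exp(3*z) + 11*exp(2*z) + 6*exp(z) + 1)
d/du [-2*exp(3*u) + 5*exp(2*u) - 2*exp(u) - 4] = (-6*exp(2*u) + 10*exp(u) - 2)*exp(u)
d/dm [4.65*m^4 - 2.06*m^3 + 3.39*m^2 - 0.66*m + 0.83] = 18.6*m^3 - 6.18*m^2 + 6.78*m - 0.66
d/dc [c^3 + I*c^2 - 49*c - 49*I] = 3*c^2 + 2*I*c - 49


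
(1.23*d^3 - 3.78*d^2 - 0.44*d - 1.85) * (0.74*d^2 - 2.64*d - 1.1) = 0.9102*d^5 - 6.0444*d^4 + 8.3006*d^3 + 3.9506*d^2 + 5.368*d + 2.035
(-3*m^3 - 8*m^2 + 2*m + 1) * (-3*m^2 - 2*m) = 9*m^5 + 30*m^4 + 10*m^3 - 7*m^2 - 2*m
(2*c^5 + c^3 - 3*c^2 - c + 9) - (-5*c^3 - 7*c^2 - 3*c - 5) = 2*c^5 + 6*c^3 + 4*c^2 + 2*c + 14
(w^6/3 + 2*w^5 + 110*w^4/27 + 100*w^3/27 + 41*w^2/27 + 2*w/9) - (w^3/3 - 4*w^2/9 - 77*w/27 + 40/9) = w^6/3 + 2*w^5 + 110*w^4/27 + 91*w^3/27 + 53*w^2/27 + 83*w/27 - 40/9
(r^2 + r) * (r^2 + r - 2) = r^4 + 2*r^3 - r^2 - 2*r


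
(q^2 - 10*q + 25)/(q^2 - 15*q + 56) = (q^2 - 10*q + 25)/(q^2 - 15*q + 56)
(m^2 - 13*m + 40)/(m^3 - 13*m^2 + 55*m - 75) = (m - 8)/(m^2 - 8*m + 15)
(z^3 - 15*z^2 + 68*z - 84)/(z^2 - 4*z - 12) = (z^2 - 9*z + 14)/(z + 2)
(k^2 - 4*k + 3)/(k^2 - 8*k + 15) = (k - 1)/(k - 5)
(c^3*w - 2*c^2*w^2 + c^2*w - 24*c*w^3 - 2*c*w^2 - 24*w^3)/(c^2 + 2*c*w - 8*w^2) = w*(-c^2 + 6*c*w - c + 6*w)/(-c + 2*w)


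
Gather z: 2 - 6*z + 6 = 8 - 6*z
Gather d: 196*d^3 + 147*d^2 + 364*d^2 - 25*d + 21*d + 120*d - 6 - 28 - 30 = 196*d^3 + 511*d^2 + 116*d - 64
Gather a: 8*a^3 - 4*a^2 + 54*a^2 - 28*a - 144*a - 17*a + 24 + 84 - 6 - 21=8*a^3 + 50*a^2 - 189*a + 81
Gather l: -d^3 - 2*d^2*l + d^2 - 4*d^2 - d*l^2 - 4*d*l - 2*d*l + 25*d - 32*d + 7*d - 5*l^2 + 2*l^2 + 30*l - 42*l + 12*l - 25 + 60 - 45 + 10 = -d^3 - 3*d^2 + l^2*(-d - 3) + l*(-2*d^2 - 6*d)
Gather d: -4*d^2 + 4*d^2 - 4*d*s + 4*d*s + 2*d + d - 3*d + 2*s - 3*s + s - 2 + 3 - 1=0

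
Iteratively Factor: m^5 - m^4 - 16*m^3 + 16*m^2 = (m)*(m^4 - m^3 - 16*m^2 + 16*m) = m*(m - 1)*(m^3 - 16*m) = m*(m - 1)*(m + 4)*(m^2 - 4*m) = m*(m - 4)*(m - 1)*(m + 4)*(m)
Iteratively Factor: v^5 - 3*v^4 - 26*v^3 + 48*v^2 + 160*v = (v + 4)*(v^4 - 7*v^3 + 2*v^2 + 40*v) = (v + 2)*(v + 4)*(v^3 - 9*v^2 + 20*v) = (v - 5)*(v + 2)*(v + 4)*(v^2 - 4*v) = (v - 5)*(v - 4)*(v + 2)*(v + 4)*(v)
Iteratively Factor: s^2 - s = (s - 1)*(s)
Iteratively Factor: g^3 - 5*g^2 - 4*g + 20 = (g + 2)*(g^2 - 7*g + 10) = (g - 2)*(g + 2)*(g - 5)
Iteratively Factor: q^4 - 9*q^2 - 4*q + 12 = (q - 3)*(q^3 + 3*q^2 - 4) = (q - 3)*(q + 2)*(q^2 + q - 2) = (q - 3)*(q + 2)^2*(q - 1)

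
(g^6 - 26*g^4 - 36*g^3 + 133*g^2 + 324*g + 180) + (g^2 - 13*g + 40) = g^6 - 26*g^4 - 36*g^3 + 134*g^2 + 311*g + 220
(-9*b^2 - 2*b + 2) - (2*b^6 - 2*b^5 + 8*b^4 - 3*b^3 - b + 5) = -2*b^6 + 2*b^5 - 8*b^4 + 3*b^3 - 9*b^2 - b - 3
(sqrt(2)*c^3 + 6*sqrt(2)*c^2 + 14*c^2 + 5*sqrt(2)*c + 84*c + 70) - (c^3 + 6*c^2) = -c^3 + sqrt(2)*c^3 + 8*c^2 + 6*sqrt(2)*c^2 + 5*sqrt(2)*c + 84*c + 70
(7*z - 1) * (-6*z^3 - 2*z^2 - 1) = -42*z^4 - 8*z^3 + 2*z^2 - 7*z + 1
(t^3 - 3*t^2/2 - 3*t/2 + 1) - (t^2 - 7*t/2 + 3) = t^3 - 5*t^2/2 + 2*t - 2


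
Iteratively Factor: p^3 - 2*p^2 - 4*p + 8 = (p - 2)*(p^2 - 4) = (p - 2)*(p + 2)*(p - 2)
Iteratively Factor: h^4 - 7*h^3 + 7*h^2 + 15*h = (h)*(h^3 - 7*h^2 + 7*h + 15) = h*(h - 3)*(h^2 - 4*h - 5) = h*(h - 5)*(h - 3)*(h + 1)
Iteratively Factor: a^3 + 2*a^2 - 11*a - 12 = (a + 4)*(a^2 - 2*a - 3) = (a - 3)*(a + 4)*(a + 1)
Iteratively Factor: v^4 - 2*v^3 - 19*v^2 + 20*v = (v - 5)*(v^3 + 3*v^2 - 4*v) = v*(v - 5)*(v^2 + 3*v - 4) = v*(v - 5)*(v - 1)*(v + 4)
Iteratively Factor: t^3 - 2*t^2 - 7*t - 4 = (t - 4)*(t^2 + 2*t + 1) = (t - 4)*(t + 1)*(t + 1)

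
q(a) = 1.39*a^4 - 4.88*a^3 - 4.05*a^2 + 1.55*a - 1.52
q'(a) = 5.56*a^3 - 14.64*a^2 - 8.1*a + 1.55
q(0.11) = -1.40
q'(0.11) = 0.49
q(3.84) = -29.38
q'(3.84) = 69.39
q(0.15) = -1.39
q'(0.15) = 0.02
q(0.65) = -3.32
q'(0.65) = -8.37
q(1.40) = -15.34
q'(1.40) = -23.23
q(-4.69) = 1078.08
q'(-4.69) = -856.06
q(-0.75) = -2.46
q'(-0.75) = -2.96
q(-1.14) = 1.03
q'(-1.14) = -16.48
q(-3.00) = 201.73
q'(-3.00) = -256.03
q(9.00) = 5246.65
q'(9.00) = 2796.05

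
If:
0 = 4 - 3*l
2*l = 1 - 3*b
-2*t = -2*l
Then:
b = -5/9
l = 4/3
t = 4/3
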